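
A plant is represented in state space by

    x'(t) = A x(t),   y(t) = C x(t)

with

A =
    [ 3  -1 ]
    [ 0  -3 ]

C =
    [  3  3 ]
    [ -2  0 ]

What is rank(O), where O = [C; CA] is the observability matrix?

CA = [[9, -12], [-6, 2]]
Observability matrix O = [C; CA] = [[3, 3], [-2, 0], [9, -12], [-6, 2]]
Take the 2×2 submatrix of O formed by rows 1, 2: [[3, 3], [-2, 0]]. Its determinant is 3·0 - 3·(-2) = 0 - (-6) = 6 ≠ 0.
So rank(O) ≥ 2; since O has 2 columns, rank(O) = 2.
rank(O) = 2 = n, so the pair (A, C) is completely observable.

2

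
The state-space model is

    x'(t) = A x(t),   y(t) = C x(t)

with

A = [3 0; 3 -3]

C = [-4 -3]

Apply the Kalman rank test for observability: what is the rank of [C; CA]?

CA = [[-21, 9]]
Observability matrix O = [C; CA] = [[-4, -3], [-21, 9]]
det(O) = (-4)·9 - (-3)·(-21) = -36 - 63 = -99 ≠ 0, so rank(O) = 2.
rank(O) = 2 = n, so the pair (A, C) is completely observable.

2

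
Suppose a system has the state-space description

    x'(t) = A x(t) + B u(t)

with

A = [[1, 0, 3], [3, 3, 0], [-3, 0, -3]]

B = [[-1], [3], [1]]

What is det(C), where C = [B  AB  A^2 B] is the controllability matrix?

108

AB = [[2], [6], [0]]
A^2B = [[2], [24], [-6]]
Controllability matrix C = [B  AB  A^2B] = [[-1, 2, 2], [3, 6, 24], [1, 0, -6]]
Expanding along the first row, det(C) = (-1)·(6·(-6) - 24·0) - 2·(3·(-6) - 24·1) + 2·(3·0 - 6·1) = (-1)·(-36) - 2·(-42) + 2·(-6) = 108
Since det(C) ≠ 0, rank(C) = 3 and the system is completely controllable.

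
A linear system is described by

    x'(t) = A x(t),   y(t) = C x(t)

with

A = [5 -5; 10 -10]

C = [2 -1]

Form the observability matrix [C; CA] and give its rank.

CA = [[0, 0]]
Observability matrix O = [C; CA] = [[2, -1], [0, 0]]
Every row of O is a scalar multiple of row 1 = [2, -1] (multipliers 1, 0), so the rows span a one-dimensional space.
O ≠ 0, hence rank(O) = 1.
rank(O) = 1 < n = 2, so the pair (A, C) is not completely observable.

1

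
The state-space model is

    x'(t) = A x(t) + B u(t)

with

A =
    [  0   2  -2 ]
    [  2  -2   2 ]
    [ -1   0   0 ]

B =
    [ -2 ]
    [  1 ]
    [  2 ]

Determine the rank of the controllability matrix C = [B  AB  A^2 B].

3

AB = [[-2], [-2], [2]]
A^2B = [[-8], [4], [2]]
Controllability matrix C = [B  AB  A^2B] = [[-2, -2, -8], [1, -2, 4], [2, 2, 2]]
det(C) = (-2)·((-2)·2 - 4·2) - (-2)·(1·2 - 4·2) + (-8)·(1·2 - (-2)·2) = (-2)·(-12) - (-2)·(-6) + (-8)·6 = -36 ≠ 0, so rank(C) = 3.
rank(C) = 3 = n, so the pair (A, B) is completely controllable.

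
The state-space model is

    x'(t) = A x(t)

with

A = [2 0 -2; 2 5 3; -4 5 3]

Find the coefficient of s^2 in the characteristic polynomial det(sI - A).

-10

Expand det(sI - A) for the 3×3 matrix.
p(s) = s^3 - 10s^2 + 8s + 60.
(Check: constant term = det(-A) = (-1)^3 det A = 60; coefficient of s^2 = -tr A = -10.)
The coefficient of s^2 is -10.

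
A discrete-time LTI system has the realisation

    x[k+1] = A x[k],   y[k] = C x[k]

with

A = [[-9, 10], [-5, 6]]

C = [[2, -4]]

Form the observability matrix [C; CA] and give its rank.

CA = [[2, -4]]
Observability matrix O = [C; CA] = [[2, -4], [2, -4]]
Every row of O is a scalar multiple of row 1 = [2, -4] (multipliers 1, 1), so the rows span a one-dimensional space.
O ≠ 0, hence rank(O) = 1.
rank(O) = 1 < n = 2, so the pair (A, C) is not completely observable.

1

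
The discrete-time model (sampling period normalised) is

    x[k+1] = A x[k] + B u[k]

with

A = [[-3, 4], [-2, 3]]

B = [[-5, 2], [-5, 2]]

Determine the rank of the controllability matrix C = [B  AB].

1

AB = [[-5, 2], [-5, 2]]
Controllability matrix C = [B  AB] = [[-5, 2, -5, 2], [-5, 2, -5, 2]]
Every column of C is a scalar multiple of column 1 = [-5, -5] (multipliers 1, -2/5, 1, -2/5), so the columns span a one-dimensional space.
C ≠ 0, hence rank(C) = 1.
rank(C) = 1 < n = 2, so the pair (A, B) is not completely controllable.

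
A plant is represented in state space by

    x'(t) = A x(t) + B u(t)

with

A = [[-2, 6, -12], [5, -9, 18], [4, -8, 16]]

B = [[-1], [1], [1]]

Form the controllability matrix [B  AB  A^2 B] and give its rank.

1

AB = [[-4], [4], [4]]
A^2B = [[-16], [16], [16]]
Controllability matrix C = [B  AB  A^2B] = [[-1, -4, -16], [1, 4, 16], [1, 4, 16]]
Every column of C is a scalar multiple of column 1 = [-1, 1, 1] (multipliers 1, 4, 16), so the columns span a one-dimensional space.
C ≠ 0, hence rank(C) = 1.
rank(C) = 1 < n = 3, so the pair (A, B) is not completely controllable.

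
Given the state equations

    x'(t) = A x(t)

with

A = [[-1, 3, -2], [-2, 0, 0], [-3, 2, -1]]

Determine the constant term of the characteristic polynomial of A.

-2

Expand det(sI - A) for the 3×3 matrix.
p(s) = s^3 + 2s^2 + s - 2.
(Check: constant term = det(-A) = (-1)^3 det A = -2; coefficient of s^2 = -tr A = 2.)
The constant term is -2.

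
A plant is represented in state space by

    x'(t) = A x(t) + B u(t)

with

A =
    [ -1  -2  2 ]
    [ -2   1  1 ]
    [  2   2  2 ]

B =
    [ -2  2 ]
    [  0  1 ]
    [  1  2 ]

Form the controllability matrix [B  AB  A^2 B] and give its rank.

AB = [[4, 0], [5, -1], [-2, 10]]
A^2B = [[-18, 22], [-5, 9], [14, 18]]
Controllability matrix C = [B  AB  A^2B] = [[-2, 2, 4, 0, -18, 22], [0, 1, 5, -1, -5, 9], [1, 2, -2, 10, 14, 18]]
Take the 3×3 submatrix of C formed by columns 1, 2, 3: [[-2, 2, 4], [0, 1, 5], [1, 2, -2]]. Its determinant is (-2)·(1·(-2) - 5·2) - 2·(0·(-2) - 5·1) + 4·(0·2 - 1·1) = (-2)·(-12) - 2·(-5) + 4·(-1) = 30 ≠ 0.
So rank(C) ≥ 3; since C has 3 rows, rank(C) = 3.
rank(C) = 3 = n, so the pair (A, B) is completely controllable.

3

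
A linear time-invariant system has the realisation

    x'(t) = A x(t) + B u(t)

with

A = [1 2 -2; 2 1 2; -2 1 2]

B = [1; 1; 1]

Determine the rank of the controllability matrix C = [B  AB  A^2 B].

AB = [[1], [5], [1]]
A^2B = [[9], [9], [5]]
Controllability matrix C = [B  AB  A^2B] = [[1, 1, 9], [1, 5, 9], [1, 1, 5]]
det(C) = 1·(5·5 - 9·1) - 1·(1·5 - 9·1) + 9·(1·1 - 5·1) = 1·16 - 1·(-4) + 9·(-4) = -16 ≠ 0, so rank(C) = 3.
rank(C) = 3 = n, so the pair (A, B) is completely controllable.

3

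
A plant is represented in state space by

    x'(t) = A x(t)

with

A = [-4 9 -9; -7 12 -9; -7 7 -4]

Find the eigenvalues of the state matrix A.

-4, 3, 5

det(sI - A) = s^3 - (tr A)s^2 + (M11 + M22 + M33)s - det A, where Mii is the 2×2 principal minor of A obtained by deleting row i and column i.
tr A = (-4) + 12 + (-4) = 4; M11 = 12·(-4) - (-9)·7 = -48 - (-63) = 15; M22 = (-4)·(-4) - (-9)·(-7) = 16 - 63 = -47; M33 = (-4)·12 - 9·(-7) = -48 - (-63) = 15; sum of minors = -17.
det A = (-4)·(12·(-4) - (-9)·7) - 9·((-7)·(-4) - (-9)·(-7)) + (-9)·((-7)·7 - 12·(-7)) = (-4)·15 - 9·(-35) + (-9)·35 = -60.
So p(s) = det(sI - A) = s^3 - 4s^2 - 17s + 60.
Rational-root test: any integer root divides 60. Testing small divisors, s = 3 works: p(3) = 27 + (-36) + (-51) + 60 = 0, so (s - 3) is a factor.
Dividing, p(s) = (s - 3)(s^2 - s - 20).
Factor s^2 - s - 20: two numbers with sum 1 and product -20 are 5 and -4, so s^2 - s - 20 = (s - 5)(s + 4).
Hence p(s) = (s - 5) (s - 3) (s + 4), with roots -4, 3, 5.
At least one eigenvalue has non-negative real part, so the system is not asymptotically stable.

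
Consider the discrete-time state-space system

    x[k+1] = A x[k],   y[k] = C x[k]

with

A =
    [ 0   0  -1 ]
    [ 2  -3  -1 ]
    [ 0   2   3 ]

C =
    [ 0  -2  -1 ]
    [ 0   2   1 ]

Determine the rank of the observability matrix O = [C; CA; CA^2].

CA = [[-4, 4, -1], [4, -4, 1]]
CA^2 = [[8, -14, -3], [-8, 14, 3]]
Observability matrix O = [C; CA; CA^2] = [[0, -2, -1], [0, 2, 1], [-4, 4, -1], [4, -4, 1], [8, -14, -3], [-8, 14, 3]]
Take the 3×3 submatrix of O formed by rows 1, 3, 5: [[0, -2, -1], [-4, 4, -1], [8, -14, -3]]. Its determinant is 0·(4·(-3) - (-1)·(-14)) - (-2)·((-4)·(-3) - (-1)·8) + (-1)·((-4)·(-14) - 4·8) = 0·(-26) - (-2)·20 + (-1)·24 = 16 ≠ 0.
So rank(O) ≥ 3; since O has 3 columns, rank(O) = 3.
rank(O) = 3 = n, so the pair (A, C) is completely observable.

3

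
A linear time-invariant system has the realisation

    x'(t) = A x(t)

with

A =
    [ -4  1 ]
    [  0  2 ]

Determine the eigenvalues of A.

det(sI - A) = s^2 - (tr A)s + det A, with tr A = (-4) + 2 = -2 and det A = (-4)·2 - 1·0 = -8 - 0 = -8.
So p(s) = det(sI - A) = s^2 + 2s - 8.
Factor s^2 + 2s - 8: two numbers with sum -2 and product -8 are 2 and -4, so s^2 + 2s - 8 = (s - 2)(s + 4).
Hence p(s) = (s - 2) (s + 4), with roots -4, 2.
At least one eigenvalue has non-negative real part, so the system is not asymptotically stable.

-4, 2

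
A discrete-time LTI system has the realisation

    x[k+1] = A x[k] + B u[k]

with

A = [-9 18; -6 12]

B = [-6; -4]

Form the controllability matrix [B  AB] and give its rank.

1

AB = [[-18], [-12]]
Controllability matrix C = [B  AB] = [[-6, -18], [-4, -12]]
Every column of C is a scalar multiple of column 1 = [-6, -4] (multipliers 1, 3), so the columns span a one-dimensional space.
C ≠ 0, hence rank(C) = 1.
rank(C) = 1 < n = 2, so the pair (A, B) is not completely controllable.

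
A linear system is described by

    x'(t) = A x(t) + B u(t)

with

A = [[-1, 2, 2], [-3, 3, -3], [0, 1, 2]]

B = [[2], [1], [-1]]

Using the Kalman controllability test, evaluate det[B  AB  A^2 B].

32

AB = [[-2], [0], [-1]]
A^2B = [[0], [9], [-2]]
Controllability matrix C = [B  AB  A^2B] = [[2, -2, 0], [1, 0, 9], [-1, -1, -2]]
Expanding along the first row, det(C) = 2·(0·(-2) - 9·(-1)) - (-2)·(1·(-2) - 9·(-1)) + 0·(1·(-1) - 0·(-1)) = 2·9 - (-2)·7 + 0·(-1) = 32
Since det(C) ≠ 0, rank(C) = 3 and the system is completely controllable.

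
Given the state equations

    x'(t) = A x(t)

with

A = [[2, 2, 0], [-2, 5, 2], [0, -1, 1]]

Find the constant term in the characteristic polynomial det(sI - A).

-18

Expand det(sI - A) for the 3×3 matrix.
p(s) = s^3 - 8s^2 + 23s - 18.
(Check: constant term = det(-A) = (-1)^3 det A = -18; coefficient of s^2 = -tr A = -8.)
The constant term is -18.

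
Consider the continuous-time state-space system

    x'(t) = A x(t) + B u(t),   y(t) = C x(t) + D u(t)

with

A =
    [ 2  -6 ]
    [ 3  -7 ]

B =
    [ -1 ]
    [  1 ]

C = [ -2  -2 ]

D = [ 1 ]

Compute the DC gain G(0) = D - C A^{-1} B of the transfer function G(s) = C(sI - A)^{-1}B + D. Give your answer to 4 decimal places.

10.0000

G(0) = C(-A)^{-1}B + D = -C A^{-1} B + D.
det A = 4, so A^{-1} = (1/4)·adj(A) = [[-7/4, 3/2], [-3/4, 1/2]]
A^{-1} B = [13/4, 5/4]^T
C A^{-1} B = -9
G(0) = D - C A^{-1} B = 1 - (-9) = 10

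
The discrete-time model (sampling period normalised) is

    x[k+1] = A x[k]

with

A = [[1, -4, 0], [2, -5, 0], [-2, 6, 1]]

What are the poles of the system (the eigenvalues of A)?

-3, -1, 1

det(zI - A) = z^3 - (tr A)z^2 + (M11 + M22 + M33)z - det A, where Mii is the 2×2 principal minor of A obtained by deleting row i and column i.
tr A = 1 + (-5) + 1 = -3; M11 = (-5)·1 - 0·6 = -5 - 0 = -5; M22 = 1·1 - 0·(-2) = 1 - 0 = 1; M33 = 1·(-5) - (-4)·2 = -5 - (-8) = 3; sum of minors = -1.
det A = 1·((-5)·1 - 0·6) - (-4)·(2·1 - 0·(-2)) + 0·(2·6 - (-5)·(-2)) = 1·(-5) - (-4)·2 + 0·2 = 3.
So p(z) = det(zI - A) = z^3 + 3z^2 - z - 3.
Rational-root test: any integer root divides -3. Testing small divisors, z = -1 works: p(-1) = -1 + 3 + 1 + (-3) = 0, so (z + 1) is a factor.
Dividing, p(z) = (z + 1)(z^2 + 2z - 3).
Factor z^2 + 2z - 3: two numbers with sum -2 and product -3 are 1 and -3, so z^2 + 2z - 3 = (z - 1)(z + 3).
Hence p(z) = (z - 1) (z + 1) (z + 3), with roots -3, -1, 1.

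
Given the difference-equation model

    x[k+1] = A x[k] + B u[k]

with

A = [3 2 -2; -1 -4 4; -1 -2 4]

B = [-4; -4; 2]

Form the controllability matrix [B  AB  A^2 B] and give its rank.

AB = [[-24], [28], [20]]
A^2B = [[-56], [-8], [48]]
Controllability matrix C = [B  AB  A^2B] = [[-4, -24, -56], [-4, 28, -8], [2, 20, 48]]
det(C) = (-4)·(28·48 - (-8)·20) - (-24)·((-4)·48 - (-8)·2) + (-56)·((-4)·20 - 28·2) = (-4)·1504 - (-24)·(-176) + (-56)·(-136) = -2624 ≠ 0, so rank(C) = 3.
rank(C) = 3 = n, so the pair (A, B) is completely controllable.

3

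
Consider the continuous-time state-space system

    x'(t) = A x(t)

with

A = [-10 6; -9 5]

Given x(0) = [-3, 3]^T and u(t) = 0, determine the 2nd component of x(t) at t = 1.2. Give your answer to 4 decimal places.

det(sI - A) = s^2 - (tr A)s + det A, with tr A = (-10) + 5 = -5 and det A = (-10)·5 - 6·(-9) = -50 - (-54) = 4.
So p(s) = det(sI - A) = s^2 + 5s + 4.
Factor s^2 + 5s + 4: two numbers with sum -5 and product 4 are -1 and -4, so s^2 + 5s + 4 = (s + 1)(s + 4).
Hence p(s) = (s + 1) (s + 4), with roots -4, -1.
The eigenvalues -4, -1 are distinct and real, so A is diagonalisable and x(t) = e^{At} x(0) = V diag(e^{λ_i t}) V^{-1} x(0), where the columns of V are the eigenvectors.
λ = -4: A - (-4)I = [[-6, 6], [-9, 9]]. Row 1 gives (-6)·v1 + 6·v2 = 0, so take v_1 = [-1, -1]^T.
λ = -1: A - (-1)I = [[-9, 6], [-9, 6]]. Row 1 gives (-9)·v1 + 6·v2 = 0, so take v_2 = [2, 3]^T.
V = [v_1 v_2] = [[-1, 2], [-1, 3]] has det V = -1, so V^{-1} = adj(V)/det V = [[-3, 2], [-1, 1]].
Modal coordinates z(0) = V^{-1} x(0): (-3)·(-3) + 2·3 = 15; (-1)·(-3) + 1·3 = 6; so z(0) = [15, 6]^T.
x_2(t) = Σ_i (v_i)_2 · z_i(0) · e^{λ_i t} (row 2 of V times the modal terms).
x_2(1.2) = (-1)·15·e^{-4·1.2} + 3·6·e^{-1·1.2} = (-15)·0.008230 + 18·0.301194 = 5.2980.

5.2980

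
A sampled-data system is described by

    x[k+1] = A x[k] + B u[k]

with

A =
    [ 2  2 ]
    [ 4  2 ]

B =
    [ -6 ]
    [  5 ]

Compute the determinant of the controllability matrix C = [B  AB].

94

AB = [[-2], [-14]]
Controllability matrix C = [B  AB] = [[-6, -2], [5, -14]]
det(C) = (-6)·(-14) - (-2)·5 = 84 - (-10) = 94
Since det(C) ≠ 0, rank(C) = 2 and the system is completely controllable.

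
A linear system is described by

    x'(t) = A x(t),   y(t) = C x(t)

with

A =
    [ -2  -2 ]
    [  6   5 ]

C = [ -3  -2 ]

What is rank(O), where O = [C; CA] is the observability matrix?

CA = [[-6, -4]]
Observability matrix O = [C; CA] = [[-3, -2], [-6, -4]]
Every row of O is a scalar multiple of row 1 = [-3, -2] (multipliers 1, 2), so the rows span a one-dimensional space.
O ≠ 0, hence rank(O) = 1.
rank(O) = 1 < n = 2, so the pair (A, C) is not completely observable.

1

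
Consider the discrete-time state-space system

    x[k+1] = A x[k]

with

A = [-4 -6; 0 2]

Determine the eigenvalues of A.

-4, 2

det(zI - A) = z^2 - (tr A)z + det A, with tr A = (-4) + 2 = -2 and det A = (-4)·2 - (-6)·0 = -8 - 0 = -8.
So p(z) = det(zI - A) = z^2 + 2z - 8.
Factor z^2 + 2z - 8: two numbers with sum -2 and product -8 are 2 and -4, so z^2 + 2z - 8 = (z - 2)(z + 4).
Hence p(z) = (z - 2) (z + 4), with roots -4, 2.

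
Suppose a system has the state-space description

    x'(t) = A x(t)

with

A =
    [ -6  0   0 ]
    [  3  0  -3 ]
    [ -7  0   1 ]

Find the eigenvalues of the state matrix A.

-6, 0, 1

det(sI - A) = s^3 - (tr A)s^2 + (M11 + M22 + M33)s - det A, where Mii is the 2×2 principal minor of A obtained by deleting row i and column i.
tr A = (-6) + 0 + 1 = -5; M11 = 0·1 - (-3)·0 = 0 - 0 = 0; M22 = (-6)·1 - 0·(-7) = -6 - 0 = -6; M33 = (-6)·0 - 0·3 = 0 - 0 = 0; sum of minors = -6.
det A = (-6)·(0·1 - (-3)·0) - 0·(3·1 - (-3)·(-7)) + 0·(3·0 - 0·(-7)) = (-6)·0 - 0·(-18) + 0·0 = 0.
So p(s) = det(sI - A) = s^3 + 5s^2 - 6s.
The constant term is 0, so p(s) = s(s^2 + 5s - 6).
Factor s^2 + 5s - 6: two numbers with sum -5 and product -6 are 1 and -6, so s^2 + 5s - 6 = (s - 1)(s + 6).
Hence p(s) = s (s - 1) (s + 6), with roots -6, 0, 1.
At least one eigenvalue has non-negative real part, so the system is not asymptotically stable.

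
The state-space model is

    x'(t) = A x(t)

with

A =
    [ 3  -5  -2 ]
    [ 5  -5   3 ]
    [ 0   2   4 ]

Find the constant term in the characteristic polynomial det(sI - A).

Expand det(sI - A) for the 3×3 matrix.
p(s) = s^3 - 2s^2 - 4s - 2.
(Check: constant term = det(-A) = (-1)^3 det A = -2; coefficient of s^2 = -tr A = -2.)
The constant term is -2.

-2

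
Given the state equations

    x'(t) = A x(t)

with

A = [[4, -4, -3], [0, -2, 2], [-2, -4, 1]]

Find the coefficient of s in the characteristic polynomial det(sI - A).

-4

Expand det(sI - A) for the 3×3 matrix.
p(s) = s^3 - 3s^2 - 4s - 52.
(Check: constant term = det(-A) = (-1)^3 det A = -52; coefficient of s^2 = -tr A = -3.)
The coefficient of s is -4.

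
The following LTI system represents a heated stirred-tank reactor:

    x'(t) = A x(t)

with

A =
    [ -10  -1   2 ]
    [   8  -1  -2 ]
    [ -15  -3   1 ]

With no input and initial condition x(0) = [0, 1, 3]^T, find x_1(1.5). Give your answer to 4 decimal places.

det(sI - A) = s^3 - (tr A)s^2 + (M11 + M22 + M33)s - det A, where Mii is the 2×2 principal minor of A obtained by deleting row i and column i.
tr A = (-10) + (-1) + 1 = -10; M11 = (-1)·1 - (-2)·(-3) = -1 - 6 = -7; M22 = (-10)·1 - 2·(-15) = -10 - (-30) = 20; M33 = (-10)·(-1) - (-1)·8 = 10 - (-8) = 18; sum of minors = 31.
det A = (-10)·((-1)·1 - (-2)·(-3)) - (-1)·(8·1 - (-2)·(-15)) + 2·(8·(-3) - (-1)·(-15)) = (-10)·(-7) - (-1)·(-22) + 2·(-39) = -30.
So p(s) = det(sI - A) = s^3 + 10s^2 + 31s + 30.
Rational-root test: any integer root divides 30. Testing small divisors, s = -2 works: p(-2) = -8 + 40 + (-62) + 30 = 0, so (s + 2) is a factor.
Dividing, p(s) = (s + 2)(s^2 + 8s + 15).
Factor s^2 + 8s + 15: two numbers with sum -8 and product 15 are -3 and -5, so s^2 + 8s + 15 = (s + 3)(s + 5).
Hence p(s) = (s + 2) (s + 3) (s + 5), with roots -5, -3, -2.
The eigenvalues -5, -3, -2 are distinct and real, so A is diagonalisable and x(t) = e^{At} x(0) = V diag(e^{λ_i t}) V^{-1} x(0), where the columns of V are the eigenvectors.
λ = -5: A - (-5)I = [[-5, -1, 2], [8, 4, -2], [-15, -3, 6]]. v must be orthogonal to every row; (row 1) × (row 2) = [-6, 6, -12], so take v_1 = [1, -1, 2]^T.
λ = -3: A - (-3)I = [[-7, -1, 2], [8, 2, -2], [-15, -3, 4]]. v must be orthogonal to every row; (row 1) × (row 2) = [-2, 2, -6], so take v_2 = [1, -1, 3]^T.
λ = -2: A - (-2)I = [[-8, -1, 2], [8, 1, -2], [-15, -3, 3]]. v must be orthogonal to every row; (row 1) × (row 3) = [3, -6, 9], so take v_3 = [-1, 2, -3]^T.
V = [v_1 v_2 v_3] = [[1, 1, -1], [-1, -1, 2], [2, 3, -3]] has det V = -1, so V^{-1} = adj(V)/det V = [[3, 0, -1], [-1, 1, 1], [1, 1, 0]].
Modal coordinates z(0) = V^{-1} x(0): 3·0 + 0·1 + (-1)·3 = -3; (-1)·0 + 1·1 + 1·3 = 4; 1·0 + 1·1 + 0·3 = 1; so z(0) = [-3, 4, 1]^T.
x_1(t) = Σ_i (v_i)_1 · z_i(0) · e^{λ_i t} (row 1 of V times the modal terms).
x_1(1.5) = 1·(-3)·e^{-5·1.5} + 1·4·e^{-3·1.5} + (-1)·1·e^{-2·1.5} = (-3)·0.000553 + 4·0.011109 + (-1)·0.049787 = -0.0070.

-0.0070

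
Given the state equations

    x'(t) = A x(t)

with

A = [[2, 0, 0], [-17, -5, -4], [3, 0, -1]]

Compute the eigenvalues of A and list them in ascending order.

-5, -1, 2

det(sI - A) = s^3 - (tr A)s^2 + (M11 + M22 + M33)s - det A, where Mii is the 2×2 principal minor of A obtained by deleting row i and column i.
tr A = 2 + (-5) + (-1) = -4; M11 = (-5)·(-1) - (-4)·0 = 5 - 0 = 5; M22 = 2·(-1) - 0·3 = -2 - 0 = -2; M33 = 2·(-5) - 0·(-17) = -10 - 0 = -10; sum of minors = -7.
det A = 2·((-5)·(-1) - (-4)·0) - 0·((-17)·(-1) - (-4)·3) + 0·((-17)·0 - (-5)·3) = 2·5 - 0·29 + 0·15 = 10.
So p(s) = det(sI - A) = s^3 + 4s^2 - 7s - 10.
Rational-root test: any integer root divides -10. Testing small divisors, s = -1 works: p(-1) = -1 + 4 + 7 + (-10) = 0, so (s + 1) is a factor.
Dividing, p(s) = (s + 1)(s^2 + 3s - 10).
Factor s^2 + 3s - 10: two numbers with sum -3 and product -10 are 2 and -5, so s^2 + 3s - 10 = (s - 2)(s + 5).
Hence p(s) = (s - 2) (s + 1) (s + 5), with roots -5, -1, 2.
At least one eigenvalue has non-negative real part, so the system is not asymptotically stable.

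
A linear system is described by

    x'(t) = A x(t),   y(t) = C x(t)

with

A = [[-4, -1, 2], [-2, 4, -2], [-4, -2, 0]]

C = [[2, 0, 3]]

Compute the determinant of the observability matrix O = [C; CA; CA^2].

CA = [[-20, -8, 4]]
CA^2 = [[80, -20, -24]]
Observability matrix O = [C; CA; CA^2] = [[2, 0, 3], [-20, -8, 4], [80, -20, -24]]
Expanding along the first row, det(O) = 2·((-8)·(-24) - 4·(-20)) - 0·((-20)·(-24) - 4·80) + 3·((-20)·(-20) - (-8)·80) = 2·272 - 0·160 + 3·1040 = 3664
Since det(O) ≠ 0, rank(O) = 3 and the system is completely observable.

3664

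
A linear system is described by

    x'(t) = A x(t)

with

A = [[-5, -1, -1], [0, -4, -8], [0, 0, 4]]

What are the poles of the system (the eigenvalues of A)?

det(sI - A) = s^3 - (tr A)s^2 + (M11 + M22 + M33)s - det A, where Mii is the 2×2 principal minor of A obtained by deleting row i and column i.
tr A = (-5) + (-4) + 4 = -5; M11 = (-4)·4 - (-8)·0 = -16 - 0 = -16; M22 = (-5)·4 - (-1)·0 = -20 - 0 = -20; M33 = (-5)·(-4) - (-1)·0 = 20 - 0 = 20; sum of minors = -16.
det A = (-5)·((-4)·4 - (-8)·0) - (-1)·(0·4 - (-8)·0) + (-1)·(0·0 - (-4)·0) = (-5)·(-16) - (-1)·0 + (-1)·0 = 80.
So p(s) = det(sI - A) = s^3 + 5s^2 - 16s - 80.
Rational-root test: any integer root divides -80. Testing small divisors, s = -4 works: p(-4) = -64 + 80 + 64 + (-80) = 0, so (s + 4) is a factor.
Dividing, p(s) = (s + 4)(s^2 + s - 20).
Factor s^2 + s - 20: two numbers with sum -1 and product -20 are 4 and -5, so s^2 + s - 20 = (s - 4)(s + 5).
Hence p(s) = (s - 4) (s + 4) (s + 5), with roots -5, -4, 4.
At least one eigenvalue has non-negative real part, so the system is not asymptotically stable.

-5, -4, 4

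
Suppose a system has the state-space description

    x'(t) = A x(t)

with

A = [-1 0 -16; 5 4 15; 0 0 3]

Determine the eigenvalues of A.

det(sI - A) = s^3 - (tr A)s^2 + (M11 + M22 + M33)s - det A, where Mii is the 2×2 principal minor of A obtained by deleting row i and column i.
tr A = (-1) + 4 + 3 = 6; M11 = 4·3 - 15·0 = 12 - 0 = 12; M22 = (-1)·3 - (-16)·0 = -3 - 0 = -3; M33 = (-1)·4 - 0·5 = -4 - 0 = -4; sum of minors = 5.
det A = (-1)·(4·3 - 15·0) - 0·(5·3 - 15·0) + (-16)·(5·0 - 4·0) = (-1)·12 - 0·15 + (-16)·0 = -12.
So p(s) = det(sI - A) = s^3 - 6s^2 + 5s + 12.
Rational-root test: any integer root divides 12. Testing small divisors, s = -1 works: p(-1) = -1 + (-6) + (-5) + 12 = 0, so (s + 1) is a factor.
Dividing, p(s) = (s + 1)(s^2 - 7s + 12).
Factor s^2 - 7s + 12: two numbers with sum 7 and product 12 are 4 and 3, so s^2 - 7s + 12 = (s - 4)(s - 3).
Hence p(s) = (s - 4) (s - 3) (s + 1), with roots -1, 3, 4.
At least one eigenvalue has non-negative real part, so the system is not asymptotically stable.

-1, 3, 4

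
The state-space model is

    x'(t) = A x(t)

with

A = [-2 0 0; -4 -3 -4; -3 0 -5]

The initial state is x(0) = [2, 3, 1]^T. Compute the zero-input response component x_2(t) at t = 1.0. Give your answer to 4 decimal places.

det(sI - A) = s^3 - (tr A)s^2 + (M11 + M22 + M33)s - det A, where Mii is the 2×2 principal minor of A obtained by deleting row i and column i.
tr A = (-2) + (-3) + (-5) = -10; M11 = (-3)·(-5) - (-4)·0 = 15 - 0 = 15; M22 = (-2)·(-5) - 0·(-3) = 10 - 0 = 10; M33 = (-2)·(-3) - 0·(-4) = 6 - 0 = 6; sum of minors = 31.
det A = (-2)·((-3)·(-5) - (-4)·0) - 0·((-4)·(-5) - (-4)·(-3)) + 0·((-4)·0 - (-3)·(-3)) = (-2)·15 - 0·8 + 0·(-9) = -30.
So p(s) = det(sI - A) = s^3 + 10s^2 + 31s + 30.
Rational-root test: any integer root divides 30. Testing small divisors, s = -2 works: p(-2) = -8 + 40 + (-62) + 30 = 0, so (s + 2) is a factor.
Dividing, p(s) = (s + 2)(s^2 + 8s + 15).
Factor s^2 + 8s + 15: two numbers with sum -8 and product 15 are -3 and -5, so s^2 + 8s + 15 = (s + 3)(s + 5).
Hence p(s) = (s + 2) (s + 3) (s + 5), with roots -5, -3, -2.
The eigenvalues -5, -3, -2 are distinct and real, so A is diagonalisable and x(t) = e^{At} x(0) = V diag(e^{λ_i t}) V^{-1} x(0), where the columns of V are the eigenvectors.
λ = -5: A - (-5)I = [[3, 0, 0], [-4, 2, -4], [-3, 0, 0]]. v must be orthogonal to every row; (row 1) × (row 2) = [0, 12, 6], so take v_1 = [0, 2, 1]^T.
λ = -3: A - (-3)I = [[1, 0, 0], [-4, 0, -4], [-3, 0, -2]]. v must be orthogonal to every row; (row 1) × (row 2) = [0, 4, 0], so take v_2 = [0, 1, 0]^T.
λ = -2: A - (-2)I = [[0, 0, 0], [-4, -1, -4], [-3, 0, -3]]. v must be orthogonal to every row; (row 2) × (row 3) = [3, 0, -3], so take v_3 = [1, 0, -1]^T.
V = [v_1 v_2 v_3] = [[0, 0, 1], [2, 1, 0], [1, 0, -1]] has det V = -1, so V^{-1} = adj(V)/det V = [[1, 0, 1], [-2, 1, -2], [1, 0, 0]].
Modal coordinates z(0) = V^{-1} x(0): 1·2 + 0·3 + 1·1 = 3; (-2)·2 + 1·3 + (-2)·1 = -3; 1·2 + 0·3 + 0·1 = 2; so z(0) = [3, -3, 2]^T.
x_2(t) = Σ_i (v_i)_2 · z_i(0) · e^{λ_i t} (row 2 of V times the modal terms).
x_2(1.0) = 2·3·e^{-5·1.0} + 1·(-3)·e^{-3·1.0} + 0·2·e^{-2·1.0} = 6·0.006738 + (-3)·0.049787 + 0·0.135335 = -0.1089.

-0.1089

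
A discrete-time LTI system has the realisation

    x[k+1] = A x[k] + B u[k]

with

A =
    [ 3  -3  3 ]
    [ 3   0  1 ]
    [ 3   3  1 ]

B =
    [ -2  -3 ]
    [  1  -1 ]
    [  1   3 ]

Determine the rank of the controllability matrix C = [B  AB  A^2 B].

AB = [[-6, 3], [-5, -6], [-2, -9]]
A^2B = [[-9, 0], [-20, 0], [-35, -18]]
Controllability matrix C = [B  AB  A^2B] = [[-2, -3, -6, 3, -9, 0], [1, -1, -5, -6, -20, 0], [1, 3, -2, -9, -35, -18]]
Take the 3×3 submatrix of C formed by columns 1, 2, 3: [[-2, -3, -6], [1, -1, -5], [1, 3, -2]]. Its determinant is (-2)·((-1)·(-2) - (-5)·3) - (-3)·(1·(-2) - (-5)·1) + (-6)·(1·3 - (-1)·1) = (-2)·17 - (-3)·3 + (-6)·4 = -49 ≠ 0.
So rank(C) ≥ 3; since C has 3 rows, rank(C) = 3.
rank(C) = 3 = n, so the pair (A, B) is completely controllable.

3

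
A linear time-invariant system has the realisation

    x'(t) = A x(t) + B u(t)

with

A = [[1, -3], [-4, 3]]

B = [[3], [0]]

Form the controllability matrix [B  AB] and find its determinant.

-36

AB = [[3], [-12]]
Controllability matrix C = [B  AB] = [[3, 3], [0, -12]]
det(C) = 3·(-12) - 3·0 = -36 - 0 = -36
Since det(C) ≠ 0, rank(C) = 2 and the system is completely controllable.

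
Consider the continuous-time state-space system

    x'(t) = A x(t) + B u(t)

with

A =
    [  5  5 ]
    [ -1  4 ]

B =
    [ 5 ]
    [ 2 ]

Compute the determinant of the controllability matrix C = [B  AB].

-55

AB = [[35], [3]]
Controllability matrix C = [B  AB] = [[5, 35], [2, 3]]
det(C) = 5·3 - 35·2 = 15 - 70 = -55
Since det(C) ≠ 0, rank(C) = 2 and the system is completely controllable.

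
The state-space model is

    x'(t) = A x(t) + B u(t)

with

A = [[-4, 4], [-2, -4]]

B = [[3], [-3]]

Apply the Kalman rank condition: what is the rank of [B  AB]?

2

AB = [[-24], [6]]
Controllability matrix C = [B  AB] = [[3, -24], [-3, 6]]
det(C) = 3·6 - (-24)·(-3) = 18 - 72 = -54 ≠ 0, so rank(C) = 2.
rank(C) = 2 = n, so the pair (A, B) is completely controllable.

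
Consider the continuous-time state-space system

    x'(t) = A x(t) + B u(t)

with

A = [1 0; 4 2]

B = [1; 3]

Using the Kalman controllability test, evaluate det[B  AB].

AB = [[1], [10]]
Controllability matrix C = [B  AB] = [[1, 1], [3, 10]]
det(C) = 1·10 - 1·3 = 10 - 3 = 7
Since det(C) ≠ 0, rank(C) = 2 and the system is completely controllable.

7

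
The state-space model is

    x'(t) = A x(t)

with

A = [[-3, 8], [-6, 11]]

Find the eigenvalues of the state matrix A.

3, 5

det(sI - A) = s^2 - (tr A)s + det A, with tr A = (-3) + 11 = 8 and det A = (-3)·11 - 8·(-6) = -33 - (-48) = 15.
So p(s) = det(sI - A) = s^2 - 8s + 15.
Factor s^2 - 8s + 15: two numbers with sum 8 and product 15 are 5 and 3, so s^2 - 8s + 15 = (s - 5)(s - 3).
Hence p(s) = (s - 5) (s - 3), with roots 3, 5.
At least one eigenvalue has non-negative real part, so the system is not asymptotically stable.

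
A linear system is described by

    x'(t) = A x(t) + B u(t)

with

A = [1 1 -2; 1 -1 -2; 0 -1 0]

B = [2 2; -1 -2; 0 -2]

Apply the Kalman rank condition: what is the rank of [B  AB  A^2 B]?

AB = [[1, 4], [3, 8], [1, 2]]
A^2B = [[2, 8], [-4, -8], [-3, -8]]
Controllability matrix C = [B  AB  A^2B] = [[2, 2, 1, 4, 2, 8], [-1, -2, 3, 8, -4, -8], [0, -2, 1, 2, -3, -8]]
Take the 3×3 submatrix of C formed by columns 1, 2, 3: [[2, 2, 1], [-1, -2, 3], [0, -2, 1]]. Its determinant is 2·((-2)·1 - 3·(-2)) - 2·((-1)·1 - 3·0) + 1·((-1)·(-2) - (-2)·0) = 2·4 - 2·(-1) + 1·2 = 12 ≠ 0.
So rank(C) ≥ 3; since C has 3 rows, rank(C) = 3.
rank(C) = 3 = n, so the pair (A, B) is completely controllable.

3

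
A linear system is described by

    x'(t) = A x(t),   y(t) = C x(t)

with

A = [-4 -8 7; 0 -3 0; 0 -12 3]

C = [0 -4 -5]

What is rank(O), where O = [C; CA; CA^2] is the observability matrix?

2

CA = [[0, 72, -15]]
CA^2 = [[0, -36, -45]]
Observability matrix O = [C; CA; CA^2] = [[0, -4, -5], [0, 72, -15], [0, -36, -45]]
Column 1 of O is identically zero, so rank(O) ≤ 2.
The 2×2 minor from rows 1, 2, columns 2, 3 is (-4)·(-15) - (-5)·72 = 60 - (-360) = 420 ≠ 0, so rank(O) = 2.
rank(O) = 2 < n = 3, so the pair (A, C) is not completely observable.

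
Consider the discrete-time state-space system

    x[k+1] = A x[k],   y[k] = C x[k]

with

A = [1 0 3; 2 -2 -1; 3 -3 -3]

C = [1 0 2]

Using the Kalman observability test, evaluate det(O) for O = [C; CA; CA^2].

-27

CA = [[7, -6, -3]]
CA^2 = [[-14, 21, 36]]
Observability matrix O = [C; CA; CA^2] = [[1, 0, 2], [7, -6, -3], [-14, 21, 36]]
Expanding along the first row, det(O) = 1·((-6)·36 - (-3)·21) - 0·(7·36 - (-3)·(-14)) + 2·(7·21 - (-6)·(-14)) = 1·(-153) - 0·210 + 2·63 = -27
Since det(O) ≠ 0, rank(O) = 3 and the system is completely observable.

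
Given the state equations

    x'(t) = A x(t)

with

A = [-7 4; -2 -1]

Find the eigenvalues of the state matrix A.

det(sI - A) = s^2 - (tr A)s + det A, with tr A = (-7) + (-1) = -8 and det A = (-7)·(-1) - 4·(-2) = 7 - (-8) = 15.
So p(s) = det(sI - A) = s^2 + 8s + 15.
Factor s^2 + 8s + 15: two numbers with sum -8 and product 15 are -3 and -5, so s^2 + 8s + 15 = (s + 3)(s + 5).
Hence p(s) = (s + 3) (s + 5), with roots -5, -3.
All eigenvalues have negative real part, so the system is asymptotically stable.

-5, -3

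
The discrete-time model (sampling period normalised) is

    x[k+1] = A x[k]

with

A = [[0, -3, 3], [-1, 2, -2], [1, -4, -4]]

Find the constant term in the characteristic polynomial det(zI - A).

-24

Expand det(zI - A) for the 3×3 matrix.
p(z) = z^3 + 2z^2 - 22z - 24.
(Check: constant term = det(-A) = (-1)^3 det A = -24; coefficient of z^2 = -tr A = 2.)
The constant term is -24.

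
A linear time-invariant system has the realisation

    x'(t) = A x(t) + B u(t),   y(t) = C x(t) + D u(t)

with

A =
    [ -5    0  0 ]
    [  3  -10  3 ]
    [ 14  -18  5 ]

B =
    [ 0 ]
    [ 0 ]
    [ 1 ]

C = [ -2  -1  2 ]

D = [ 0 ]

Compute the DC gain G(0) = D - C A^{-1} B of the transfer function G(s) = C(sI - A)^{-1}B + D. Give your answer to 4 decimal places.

G(0) = C(-A)^{-1}B + D = -C A^{-1} B + D.
det A = -20, so A^{-1} = (1/-20)·adj(A) = [[-1/5, 0, 0], [-27/20, 5/4, -3/4], [-43/10, 9/2, -5/2]]
A^{-1} B = [0, -3/4, -5/2]^T
C A^{-1} B = -17/4
G(0) = D - C A^{-1} B = 0 - (-17/4) = 17/4 ≈ 4.2500

4.2500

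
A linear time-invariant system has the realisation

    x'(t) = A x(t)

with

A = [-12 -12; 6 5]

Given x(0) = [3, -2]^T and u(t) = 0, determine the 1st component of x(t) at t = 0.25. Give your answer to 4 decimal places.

det(sI - A) = s^2 - (tr A)s + det A, with tr A = (-12) + 5 = -7 and det A = (-12)·5 - (-12)·6 = -60 - (-72) = 12.
So p(s) = det(sI - A) = s^2 + 7s + 12.
Factor s^2 + 7s + 12: two numbers with sum -7 and product 12 are -3 and -4, so s^2 + 7s + 12 = (s + 3)(s + 4).
Hence p(s) = (s + 3) (s + 4), with roots -4, -3.
The eigenvalues -4, -3 are distinct and real, so A is diagonalisable and x(t) = e^{At} x(0) = V diag(e^{λ_i t}) V^{-1} x(0), where the columns of V are the eigenvectors.
λ = -4: A - (-4)I = [[-8, -12], [6, 9]]. Row 1 gives (-8)·v1 + (-12)·v2 = 0, so take v_1 = [3, -2]^T.
λ = -3: A - (-3)I = [[-9, -12], [6, 8]]. Row 1 gives (-9)·v1 + (-12)·v2 = 0, so take v_2 = [4, -3]^T.
V = [v_1 v_2] = [[3, 4], [-2, -3]] has det V = -1, so V^{-1} = adj(V)/det V = [[3, 4], [-2, -3]].
Modal coordinates z(0) = V^{-1} x(0): 3·3 + 4·(-2) = 1; (-2)·3 + (-3)·(-2) = 0; so z(0) = [1, 0]^T.
x_1(t) = Σ_i (v_i)_1 · z_i(0) · e^{λ_i t} (row 1 of V times the modal terms).
x_1(0.25) = 3·1·e^{-4·0.25} + 4·0·e^{-3·0.25} = 3·0.367879 + 0·0.472367 = 1.1036.

1.1036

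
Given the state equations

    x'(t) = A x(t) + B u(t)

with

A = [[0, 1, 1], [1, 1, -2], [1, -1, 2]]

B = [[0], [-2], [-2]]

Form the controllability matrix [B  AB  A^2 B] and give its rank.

3

AB = [[-4], [2], [-2]]
A^2B = [[0], [2], [-10]]
Controllability matrix C = [B  AB  A^2B] = [[0, -4, 0], [-2, 2, 2], [-2, -2, -10]]
det(C) = 0·(2·(-10) - 2·(-2)) - (-4)·((-2)·(-10) - 2·(-2)) + 0·((-2)·(-2) - 2·(-2)) = 0·(-16) - (-4)·24 + 0·8 = 96 ≠ 0, so rank(C) = 3.
rank(C) = 3 = n, so the pair (A, B) is completely controllable.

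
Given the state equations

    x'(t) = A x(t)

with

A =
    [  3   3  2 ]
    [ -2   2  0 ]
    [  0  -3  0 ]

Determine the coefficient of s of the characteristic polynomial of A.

12

Expand det(sI - A) for the 3×3 matrix.
p(s) = s^3 - 5s^2 + 12s - 12.
(Check: constant term = det(-A) = (-1)^3 det A = -12; coefficient of s^2 = -tr A = -5.)
The coefficient of s is 12.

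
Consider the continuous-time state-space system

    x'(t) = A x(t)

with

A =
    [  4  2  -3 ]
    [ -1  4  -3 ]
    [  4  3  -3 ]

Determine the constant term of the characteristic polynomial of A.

Expand det(sI - A) for the 3×3 matrix.
p(s) = s^3 - 5s^2 + 15s - 15.
(Check: constant term = det(-A) = (-1)^3 det A = -15; coefficient of s^2 = -tr A = -5.)
The constant term is -15.

-15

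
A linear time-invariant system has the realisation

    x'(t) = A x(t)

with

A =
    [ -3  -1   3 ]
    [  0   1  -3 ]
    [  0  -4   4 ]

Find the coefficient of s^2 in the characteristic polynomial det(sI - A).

-2

Expand det(sI - A) for the 3×3 matrix.
p(s) = s^3 - 2s^2 - 23s - 24.
(Check: constant term = det(-A) = (-1)^3 det A = -24; coefficient of s^2 = -tr A = -2.)
The coefficient of s^2 is -2.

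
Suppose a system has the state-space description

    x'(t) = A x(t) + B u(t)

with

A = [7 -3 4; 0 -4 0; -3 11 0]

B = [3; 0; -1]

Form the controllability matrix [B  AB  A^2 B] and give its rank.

AB = [[17], [0], [-9]]
A^2B = [[83], [0], [-51]]
Controllability matrix C = [B  AB  A^2B] = [[3, 17, 83], [0, 0, 0], [-1, -9, -51]]
Row 2 of C is identically zero, so rank(C) ≤ 2.
The 2×2 minor from rows 1, 3, columns 1, 2 is 3·(-9) - 17·(-1) = -27 - (-17) = -10 ≠ 0, so rank(C) = 2.
rank(C) = 2 < n = 3, so the pair (A, B) is not completely controllable.

2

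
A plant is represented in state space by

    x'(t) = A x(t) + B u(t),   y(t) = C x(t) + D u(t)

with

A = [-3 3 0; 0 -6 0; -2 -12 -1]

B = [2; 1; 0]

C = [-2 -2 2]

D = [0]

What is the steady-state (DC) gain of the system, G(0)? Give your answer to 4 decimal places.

G(0) = C(-A)^{-1}B + D = -C A^{-1} B + D.
det A = -18, so A^{-1} = (1/-18)·adj(A) = [[-1/3, -1/6, 0], [0, -1/6, 0], [2/3, 7/3, -1]]
A^{-1} B = [-5/6, -1/6, 11/3]^T
C A^{-1} B = 28/3
G(0) = D - C A^{-1} B = 0 - (28/3) = -28/3 ≈ -9.3333

-9.3333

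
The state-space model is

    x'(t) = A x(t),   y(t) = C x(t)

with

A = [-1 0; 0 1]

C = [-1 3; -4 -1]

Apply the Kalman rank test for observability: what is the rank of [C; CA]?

CA = [[1, 3], [4, -1]]
Observability matrix O = [C; CA] = [[-1, 3], [-4, -1], [1, 3], [4, -1]]
Take the 2×2 submatrix of O formed by rows 1, 2: [[-1, 3], [-4, -1]]. Its determinant is (-1)·(-1) - 3·(-4) = 1 - (-12) = 13 ≠ 0.
So rank(O) ≥ 2; since O has 2 columns, rank(O) = 2.
rank(O) = 2 = n, so the pair (A, C) is completely observable.

2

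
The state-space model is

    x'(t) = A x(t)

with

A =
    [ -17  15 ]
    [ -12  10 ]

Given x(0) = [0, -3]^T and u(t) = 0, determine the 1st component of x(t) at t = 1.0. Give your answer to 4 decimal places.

-1.9290

det(sI - A) = s^2 - (tr A)s + det A, with tr A = (-17) + 10 = -7 and det A = (-17)·10 - 15·(-12) = -170 - (-180) = 10.
So p(s) = det(sI - A) = s^2 + 7s + 10.
Factor s^2 + 7s + 10: two numbers with sum -7 and product 10 are -2 and -5, so s^2 + 7s + 10 = (s + 2)(s + 5).
Hence p(s) = (s + 2) (s + 5), with roots -5, -2.
The eigenvalues -5, -2 are distinct and real, so A is diagonalisable and x(t) = e^{At} x(0) = V diag(e^{λ_i t}) V^{-1} x(0), where the columns of V are the eigenvectors.
λ = -5: A - (-5)I = [[-12, 15], [-12, 15]]. Row 1 gives (-12)·v1 + 15·v2 = 0, so take v_1 = [5, 4]^T.
λ = -2: A - (-2)I = [[-15, 15], [-12, 12]]. Row 1 gives (-15)·v1 + 15·v2 = 0, so take v_2 = [1, 1]^T.
V = [v_1 v_2] = [[5, 1], [4, 1]] has det V = 1, so V^{-1} = adj(V)/det V = [[1, -1], [-4, 5]].
Modal coordinates z(0) = V^{-1} x(0): 1·0 + (-1)·(-3) = 3; (-4)·0 + 5·(-3) = -15; so z(0) = [3, -15]^T.
x_1(t) = Σ_i (v_i)_1 · z_i(0) · e^{λ_i t} (row 1 of V times the modal terms).
x_1(1.0) = 5·3·e^{-5·1.0} + 1·(-15)·e^{-2·1.0} = 15·0.006738 + (-15)·0.135335 = -1.9290.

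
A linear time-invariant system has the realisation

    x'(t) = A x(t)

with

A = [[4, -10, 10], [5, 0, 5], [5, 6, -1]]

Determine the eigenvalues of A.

-6, 4, 5

det(sI - A) = s^3 - (tr A)s^2 + (M11 + M22 + M33)s - det A, where Mii is the 2×2 principal minor of A obtained by deleting row i and column i.
tr A = 4 + 0 + (-1) = 3; M11 = 0·(-1) - 5·6 = 0 - 30 = -30; M22 = 4·(-1) - 10·5 = -4 - 50 = -54; M33 = 4·0 - (-10)·5 = 0 - (-50) = 50; sum of minors = -34.
det A = 4·(0·(-1) - 5·6) - (-10)·(5·(-1) - 5·5) + 10·(5·6 - 0·5) = 4·(-30) - (-10)·(-30) + 10·30 = -120.
So p(s) = det(sI - A) = s^3 - 3s^2 - 34s + 120.
Rational-root test: any integer root divides 120. Testing small divisors, s = 4 works: p(4) = 64 + (-48) + (-136) + 120 = 0, so (s - 4) is a factor.
Dividing, p(s) = (s - 4)(s^2 + s - 30).
Factor s^2 + s - 30: two numbers with sum -1 and product -30 are 5 and -6, so s^2 + s - 30 = (s - 5)(s + 6).
Hence p(s) = (s - 5) (s - 4) (s + 6), with roots -6, 4, 5.
At least one eigenvalue has non-negative real part, so the system is not asymptotically stable.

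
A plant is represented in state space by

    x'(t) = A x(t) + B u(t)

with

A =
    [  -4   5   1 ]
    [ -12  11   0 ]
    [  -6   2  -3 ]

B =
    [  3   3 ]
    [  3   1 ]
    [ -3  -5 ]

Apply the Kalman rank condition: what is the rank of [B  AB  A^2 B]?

AB = [[0, -12], [-3, -25], [-3, -1]]
A^2B = [[-18, -78], [-33, -131], [3, 25]]
Controllability matrix C = [B  AB  A^2B] = [[3, 3, 0, -12, -18, -78], [3, 1, -3, -25, -33, -131], [-3, -5, -3, -1, 3, 25]]
The rows r1, r2, r3 of C are linearly dependent: 2·r1 - r2 + r3 = 0 (check each entry), so rank(C) ≤ 2.
The 2×2 minor from rows 1, 2, columns 1, 2 is 3·1 - 3·3 = 3 - 9 = -6 ≠ 0, so rank(C) = 2.
rank(C) = 2 < n = 3, so the pair (A, B) is not completely controllable.

2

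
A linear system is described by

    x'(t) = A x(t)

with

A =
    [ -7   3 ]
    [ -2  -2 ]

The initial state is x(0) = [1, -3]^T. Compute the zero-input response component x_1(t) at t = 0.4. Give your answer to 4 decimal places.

-0.5968

det(sI - A) = s^2 - (tr A)s + det A, with tr A = (-7) + (-2) = -9 and det A = (-7)·(-2) - 3·(-2) = 14 - (-6) = 20.
So p(s) = det(sI - A) = s^2 + 9s + 20.
Factor s^2 + 9s + 20: two numbers with sum -9 and product 20 are -4 and -5, so s^2 + 9s + 20 = (s + 4)(s + 5).
Hence p(s) = (s + 4) (s + 5), with roots -5, -4.
The eigenvalues -5, -4 are distinct and real, so A is diagonalisable and x(t) = e^{At} x(0) = V diag(e^{λ_i t}) V^{-1} x(0), where the columns of V are the eigenvectors.
λ = -5: A - (-5)I = [[-2, 3], [-2, 3]]. Row 1 gives (-2)·v1 + 3·v2 = 0, so take v_1 = [-3, -2]^T.
λ = -4: A - (-4)I = [[-3, 3], [-2, 2]]. Row 1 gives (-3)·v1 + 3·v2 = 0, so take v_2 = [1, 1]^T.
V = [v_1 v_2] = [[-3, 1], [-2, 1]] has det V = -1, so V^{-1} = adj(V)/det V = [[-1, 1], [-2, 3]].
Modal coordinates z(0) = V^{-1} x(0): (-1)·1 + 1·(-3) = -4; (-2)·1 + 3·(-3) = -11; so z(0) = [-4, -11]^T.
x_1(t) = Σ_i (v_i)_1 · z_i(0) · e^{λ_i t} (row 1 of V times the modal terms).
x_1(0.4) = (-3)·(-4)·e^{-5·0.4} + 1·(-11)·e^{-4·0.4} = 12·0.135335 + (-11)·0.201897 = -0.5968.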